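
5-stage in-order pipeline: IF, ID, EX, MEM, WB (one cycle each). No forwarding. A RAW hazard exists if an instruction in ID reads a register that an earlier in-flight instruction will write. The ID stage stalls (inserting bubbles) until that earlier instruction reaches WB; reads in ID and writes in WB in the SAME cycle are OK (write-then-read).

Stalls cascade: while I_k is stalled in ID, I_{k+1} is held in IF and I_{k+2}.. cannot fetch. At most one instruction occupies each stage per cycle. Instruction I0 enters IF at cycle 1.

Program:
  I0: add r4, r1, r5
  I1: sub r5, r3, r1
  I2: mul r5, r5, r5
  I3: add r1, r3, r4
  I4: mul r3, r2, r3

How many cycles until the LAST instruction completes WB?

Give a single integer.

I0 add r4 <- r1,r5: IF@1 ID@2 stall=0 (-) EX@3 MEM@4 WB@5
I1 sub r5 <- r3,r1: IF@2 ID@3 stall=0 (-) EX@4 MEM@5 WB@6
I2 mul r5 <- r5,r5: IF@3 ID@4 stall=2 (RAW on I1.r5 (WB@6)) EX@7 MEM@8 WB@9
I3 add r1 <- r3,r4: IF@4 ID@7 stall=0 (-) EX@8 MEM@9 WB@10
I4 mul r3 <- r2,r3: IF@7 ID@8 stall=0 (-) EX@9 MEM@10 WB@11

Answer: 11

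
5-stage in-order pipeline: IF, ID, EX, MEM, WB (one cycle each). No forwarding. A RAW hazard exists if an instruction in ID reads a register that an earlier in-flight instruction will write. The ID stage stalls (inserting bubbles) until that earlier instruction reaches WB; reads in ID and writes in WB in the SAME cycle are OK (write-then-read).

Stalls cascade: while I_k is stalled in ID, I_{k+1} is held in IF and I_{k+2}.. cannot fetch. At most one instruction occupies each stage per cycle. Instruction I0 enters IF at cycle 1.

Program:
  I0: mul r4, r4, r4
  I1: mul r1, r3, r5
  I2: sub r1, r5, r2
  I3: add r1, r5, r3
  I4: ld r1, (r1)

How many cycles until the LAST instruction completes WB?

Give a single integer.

I0 mul r4 <- r4,r4: IF@1 ID@2 stall=0 (-) EX@3 MEM@4 WB@5
I1 mul r1 <- r3,r5: IF@2 ID@3 stall=0 (-) EX@4 MEM@5 WB@6
I2 sub r1 <- r5,r2: IF@3 ID@4 stall=0 (-) EX@5 MEM@6 WB@7
I3 add r1 <- r5,r3: IF@4 ID@5 stall=0 (-) EX@6 MEM@7 WB@8
I4 ld r1 <- r1: IF@5 ID@6 stall=2 (RAW on I3.r1 (WB@8)) EX@9 MEM@10 WB@11

Answer: 11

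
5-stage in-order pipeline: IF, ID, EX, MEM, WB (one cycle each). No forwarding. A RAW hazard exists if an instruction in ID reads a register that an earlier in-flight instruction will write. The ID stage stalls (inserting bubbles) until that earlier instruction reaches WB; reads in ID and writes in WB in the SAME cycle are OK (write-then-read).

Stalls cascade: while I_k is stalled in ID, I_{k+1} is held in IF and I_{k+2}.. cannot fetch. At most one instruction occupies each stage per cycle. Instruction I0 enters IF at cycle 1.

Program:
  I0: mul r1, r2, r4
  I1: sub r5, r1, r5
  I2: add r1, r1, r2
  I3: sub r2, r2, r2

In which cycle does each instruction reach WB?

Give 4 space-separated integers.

I0 mul r1 <- r2,r4: IF@1 ID@2 stall=0 (-) EX@3 MEM@4 WB@5
I1 sub r5 <- r1,r5: IF@2 ID@3 stall=2 (RAW on I0.r1 (WB@5)) EX@6 MEM@7 WB@8
I2 add r1 <- r1,r2: IF@3 ID@6 stall=0 (-) EX@7 MEM@8 WB@9
I3 sub r2 <- r2,r2: IF@6 ID@7 stall=0 (-) EX@8 MEM@9 WB@10

Answer: 5 8 9 10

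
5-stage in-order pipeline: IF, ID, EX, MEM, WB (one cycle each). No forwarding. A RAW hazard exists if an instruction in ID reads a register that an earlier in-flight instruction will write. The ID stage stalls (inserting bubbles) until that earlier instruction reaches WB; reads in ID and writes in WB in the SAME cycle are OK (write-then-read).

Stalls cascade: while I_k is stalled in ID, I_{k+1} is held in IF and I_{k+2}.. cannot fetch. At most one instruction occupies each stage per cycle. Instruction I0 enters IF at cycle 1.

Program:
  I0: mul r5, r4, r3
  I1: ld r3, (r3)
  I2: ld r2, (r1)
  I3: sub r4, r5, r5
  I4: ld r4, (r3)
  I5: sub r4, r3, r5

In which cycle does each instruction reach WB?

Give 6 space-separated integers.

Answer: 5 6 7 8 9 10

Derivation:
I0 mul r5 <- r4,r3: IF@1 ID@2 stall=0 (-) EX@3 MEM@4 WB@5
I1 ld r3 <- r3: IF@2 ID@3 stall=0 (-) EX@4 MEM@5 WB@6
I2 ld r2 <- r1: IF@3 ID@4 stall=0 (-) EX@5 MEM@6 WB@7
I3 sub r4 <- r5,r5: IF@4 ID@5 stall=0 (-) EX@6 MEM@7 WB@8
I4 ld r4 <- r3: IF@5 ID@6 stall=0 (-) EX@7 MEM@8 WB@9
I5 sub r4 <- r3,r5: IF@6 ID@7 stall=0 (-) EX@8 MEM@9 WB@10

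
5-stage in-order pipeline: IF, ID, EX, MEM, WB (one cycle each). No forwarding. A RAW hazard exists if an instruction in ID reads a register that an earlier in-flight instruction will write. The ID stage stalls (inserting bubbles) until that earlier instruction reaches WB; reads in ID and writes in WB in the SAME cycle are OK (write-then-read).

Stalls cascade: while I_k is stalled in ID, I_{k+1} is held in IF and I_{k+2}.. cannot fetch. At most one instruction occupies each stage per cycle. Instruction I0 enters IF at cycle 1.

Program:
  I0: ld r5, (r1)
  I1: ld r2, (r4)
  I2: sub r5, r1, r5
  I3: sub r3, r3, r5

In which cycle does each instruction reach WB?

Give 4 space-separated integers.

Answer: 5 6 8 11

Derivation:
I0 ld r5 <- r1: IF@1 ID@2 stall=0 (-) EX@3 MEM@4 WB@5
I1 ld r2 <- r4: IF@2 ID@3 stall=0 (-) EX@4 MEM@5 WB@6
I2 sub r5 <- r1,r5: IF@3 ID@4 stall=1 (RAW on I0.r5 (WB@5)) EX@6 MEM@7 WB@8
I3 sub r3 <- r3,r5: IF@4 ID@6 stall=2 (RAW on I2.r5 (WB@8)) EX@9 MEM@10 WB@11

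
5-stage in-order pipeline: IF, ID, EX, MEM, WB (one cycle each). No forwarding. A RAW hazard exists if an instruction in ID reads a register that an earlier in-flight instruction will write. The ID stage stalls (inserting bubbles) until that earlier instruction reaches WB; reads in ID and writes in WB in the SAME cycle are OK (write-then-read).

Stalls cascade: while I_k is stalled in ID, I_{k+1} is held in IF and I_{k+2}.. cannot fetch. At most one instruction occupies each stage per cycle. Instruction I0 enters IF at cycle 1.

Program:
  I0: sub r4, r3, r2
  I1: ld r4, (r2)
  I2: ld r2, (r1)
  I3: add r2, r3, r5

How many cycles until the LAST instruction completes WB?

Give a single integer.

Answer: 8

Derivation:
I0 sub r4 <- r3,r2: IF@1 ID@2 stall=0 (-) EX@3 MEM@4 WB@5
I1 ld r4 <- r2: IF@2 ID@3 stall=0 (-) EX@4 MEM@5 WB@6
I2 ld r2 <- r1: IF@3 ID@4 stall=0 (-) EX@5 MEM@6 WB@7
I3 add r2 <- r3,r5: IF@4 ID@5 stall=0 (-) EX@6 MEM@7 WB@8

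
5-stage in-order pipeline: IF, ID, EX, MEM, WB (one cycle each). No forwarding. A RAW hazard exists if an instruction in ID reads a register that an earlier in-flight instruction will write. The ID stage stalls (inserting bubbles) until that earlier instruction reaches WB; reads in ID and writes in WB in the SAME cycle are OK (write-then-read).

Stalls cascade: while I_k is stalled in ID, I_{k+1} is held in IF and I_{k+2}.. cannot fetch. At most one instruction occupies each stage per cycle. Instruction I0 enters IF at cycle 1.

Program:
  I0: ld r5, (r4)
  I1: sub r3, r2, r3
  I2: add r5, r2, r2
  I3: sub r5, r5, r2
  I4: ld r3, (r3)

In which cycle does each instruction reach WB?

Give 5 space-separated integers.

I0 ld r5 <- r4: IF@1 ID@2 stall=0 (-) EX@3 MEM@4 WB@5
I1 sub r3 <- r2,r3: IF@2 ID@3 stall=0 (-) EX@4 MEM@5 WB@6
I2 add r5 <- r2,r2: IF@3 ID@4 stall=0 (-) EX@5 MEM@6 WB@7
I3 sub r5 <- r5,r2: IF@4 ID@5 stall=2 (RAW on I2.r5 (WB@7)) EX@8 MEM@9 WB@10
I4 ld r3 <- r3: IF@5 ID@8 stall=0 (-) EX@9 MEM@10 WB@11

Answer: 5 6 7 10 11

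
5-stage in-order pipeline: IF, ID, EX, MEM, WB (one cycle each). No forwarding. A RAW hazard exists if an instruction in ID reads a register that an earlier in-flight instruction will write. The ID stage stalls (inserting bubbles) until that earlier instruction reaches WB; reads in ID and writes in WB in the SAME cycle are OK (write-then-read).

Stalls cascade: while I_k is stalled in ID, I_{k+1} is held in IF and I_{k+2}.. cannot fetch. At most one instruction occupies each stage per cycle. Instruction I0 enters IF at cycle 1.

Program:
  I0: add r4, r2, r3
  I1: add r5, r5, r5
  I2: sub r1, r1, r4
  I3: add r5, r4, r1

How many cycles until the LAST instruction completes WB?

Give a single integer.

I0 add r4 <- r2,r3: IF@1 ID@2 stall=0 (-) EX@3 MEM@4 WB@5
I1 add r5 <- r5,r5: IF@2 ID@3 stall=0 (-) EX@4 MEM@5 WB@6
I2 sub r1 <- r1,r4: IF@3 ID@4 stall=1 (RAW on I0.r4 (WB@5)) EX@6 MEM@7 WB@8
I3 add r5 <- r4,r1: IF@4 ID@6 stall=2 (RAW on I2.r1 (WB@8)) EX@9 MEM@10 WB@11

Answer: 11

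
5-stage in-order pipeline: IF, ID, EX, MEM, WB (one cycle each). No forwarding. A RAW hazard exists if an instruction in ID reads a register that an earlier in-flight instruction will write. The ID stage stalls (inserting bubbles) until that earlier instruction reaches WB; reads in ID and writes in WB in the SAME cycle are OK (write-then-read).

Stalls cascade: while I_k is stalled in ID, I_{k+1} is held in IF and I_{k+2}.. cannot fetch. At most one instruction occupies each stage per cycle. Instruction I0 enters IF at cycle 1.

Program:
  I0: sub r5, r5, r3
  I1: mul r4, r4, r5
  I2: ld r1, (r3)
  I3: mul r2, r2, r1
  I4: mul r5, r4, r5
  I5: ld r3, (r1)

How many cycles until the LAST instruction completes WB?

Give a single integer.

I0 sub r5 <- r5,r3: IF@1 ID@2 stall=0 (-) EX@3 MEM@4 WB@5
I1 mul r4 <- r4,r5: IF@2 ID@3 stall=2 (RAW on I0.r5 (WB@5)) EX@6 MEM@7 WB@8
I2 ld r1 <- r3: IF@3 ID@6 stall=0 (-) EX@7 MEM@8 WB@9
I3 mul r2 <- r2,r1: IF@6 ID@7 stall=2 (RAW on I2.r1 (WB@9)) EX@10 MEM@11 WB@12
I4 mul r5 <- r4,r5: IF@7 ID@10 stall=0 (-) EX@11 MEM@12 WB@13
I5 ld r3 <- r1: IF@10 ID@11 stall=0 (-) EX@12 MEM@13 WB@14

Answer: 14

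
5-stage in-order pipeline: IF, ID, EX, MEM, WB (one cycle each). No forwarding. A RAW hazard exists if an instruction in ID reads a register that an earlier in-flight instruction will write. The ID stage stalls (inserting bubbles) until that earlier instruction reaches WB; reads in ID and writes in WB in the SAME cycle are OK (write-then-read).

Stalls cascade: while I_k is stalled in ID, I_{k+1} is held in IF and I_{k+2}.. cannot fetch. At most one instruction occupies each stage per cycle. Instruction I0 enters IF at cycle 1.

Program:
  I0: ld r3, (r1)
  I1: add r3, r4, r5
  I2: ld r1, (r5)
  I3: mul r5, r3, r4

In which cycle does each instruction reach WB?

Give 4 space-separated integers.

Answer: 5 6 7 9

Derivation:
I0 ld r3 <- r1: IF@1 ID@2 stall=0 (-) EX@3 MEM@4 WB@5
I1 add r3 <- r4,r5: IF@2 ID@3 stall=0 (-) EX@4 MEM@5 WB@6
I2 ld r1 <- r5: IF@3 ID@4 stall=0 (-) EX@5 MEM@6 WB@7
I3 mul r5 <- r3,r4: IF@4 ID@5 stall=1 (RAW on I1.r3 (WB@6)) EX@7 MEM@8 WB@9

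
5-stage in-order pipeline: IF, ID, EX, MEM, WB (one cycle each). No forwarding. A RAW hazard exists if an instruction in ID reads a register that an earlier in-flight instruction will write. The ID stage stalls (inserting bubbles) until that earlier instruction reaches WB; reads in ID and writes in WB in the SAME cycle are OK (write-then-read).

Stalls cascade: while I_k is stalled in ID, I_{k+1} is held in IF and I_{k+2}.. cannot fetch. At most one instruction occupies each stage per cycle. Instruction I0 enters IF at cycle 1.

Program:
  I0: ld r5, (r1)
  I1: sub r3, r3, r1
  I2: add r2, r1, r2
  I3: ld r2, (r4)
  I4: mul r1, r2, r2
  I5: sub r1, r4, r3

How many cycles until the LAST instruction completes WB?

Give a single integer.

Answer: 12

Derivation:
I0 ld r5 <- r1: IF@1 ID@2 stall=0 (-) EX@3 MEM@4 WB@5
I1 sub r3 <- r3,r1: IF@2 ID@3 stall=0 (-) EX@4 MEM@5 WB@6
I2 add r2 <- r1,r2: IF@3 ID@4 stall=0 (-) EX@5 MEM@6 WB@7
I3 ld r2 <- r4: IF@4 ID@5 stall=0 (-) EX@6 MEM@7 WB@8
I4 mul r1 <- r2,r2: IF@5 ID@6 stall=2 (RAW on I3.r2 (WB@8)) EX@9 MEM@10 WB@11
I5 sub r1 <- r4,r3: IF@6 ID@9 stall=0 (-) EX@10 MEM@11 WB@12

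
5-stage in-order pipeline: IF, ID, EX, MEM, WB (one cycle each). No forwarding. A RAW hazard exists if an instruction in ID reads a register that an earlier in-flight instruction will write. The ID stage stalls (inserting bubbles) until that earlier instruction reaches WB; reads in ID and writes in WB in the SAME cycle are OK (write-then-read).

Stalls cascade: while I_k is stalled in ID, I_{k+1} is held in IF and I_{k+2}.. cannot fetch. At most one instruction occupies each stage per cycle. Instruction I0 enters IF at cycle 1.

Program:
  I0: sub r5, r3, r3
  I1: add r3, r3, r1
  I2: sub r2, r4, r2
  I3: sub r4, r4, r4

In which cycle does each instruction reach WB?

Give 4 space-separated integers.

Answer: 5 6 7 8

Derivation:
I0 sub r5 <- r3,r3: IF@1 ID@2 stall=0 (-) EX@3 MEM@4 WB@5
I1 add r3 <- r3,r1: IF@2 ID@3 stall=0 (-) EX@4 MEM@5 WB@6
I2 sub r2 <- r4,r2: IF@3 ID@4 stall=0 (-) EX@5 MEM@6 WB@7
I3 sub r4 <- r4,r4: IF@4 ID@5 stall=0 (-) EX@6 MEM@7 WB@8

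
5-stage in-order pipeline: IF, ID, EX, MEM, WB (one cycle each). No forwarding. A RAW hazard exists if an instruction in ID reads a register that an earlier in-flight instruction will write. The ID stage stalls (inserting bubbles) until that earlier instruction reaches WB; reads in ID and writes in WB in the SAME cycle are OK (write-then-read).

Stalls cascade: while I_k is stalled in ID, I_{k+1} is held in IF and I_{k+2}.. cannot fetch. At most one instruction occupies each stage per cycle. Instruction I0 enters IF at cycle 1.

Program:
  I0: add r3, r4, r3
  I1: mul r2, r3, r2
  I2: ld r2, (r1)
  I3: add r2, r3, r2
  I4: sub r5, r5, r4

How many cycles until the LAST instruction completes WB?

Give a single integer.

Answer: 13

Derivation:
I0 add r3 <- r4,r3: IF@1 ID@2 stall=0 (-) EX@3 MEM@4 WB@5
I1 mul r2 <- r3,r2: IF@2 ID@3 stall=2 (RAW on I0.r3 (WB@5)) EX@6 MEM@7 WB@8
I2 ld r2 <- r1: IF@3 ID@6 stall=0 (-) EX@7 MEM@8 WB@9
I3 add r2 <- r3,r2: IF@6 ID@7 stall=2 (RAW on I2.r2 (WB@9)) EX@10 MEM@11 WB@12
I4 sub r5 <- r5,r4: IF@7 ID@10 stall=0 (-) EX@11 MEM@12 WB@13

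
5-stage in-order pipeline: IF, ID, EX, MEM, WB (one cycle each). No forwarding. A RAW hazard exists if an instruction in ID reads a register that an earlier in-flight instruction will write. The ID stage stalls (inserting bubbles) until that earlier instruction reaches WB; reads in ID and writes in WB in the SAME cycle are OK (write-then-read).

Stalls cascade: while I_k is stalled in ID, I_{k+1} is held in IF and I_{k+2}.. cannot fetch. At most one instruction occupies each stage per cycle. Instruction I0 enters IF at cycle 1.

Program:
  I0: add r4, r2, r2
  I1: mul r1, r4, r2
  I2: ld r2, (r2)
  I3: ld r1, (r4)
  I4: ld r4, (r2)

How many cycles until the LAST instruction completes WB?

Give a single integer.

I0 add r4 <- r2,r2: IF@1 ID@2 stall=0 (-) EX@3 MEM@4 WB@5
I1 mul r1 <- r4,r2: IF@2 ID@3 stall=2 (RAW on I0.r4 (WB@5)) EX@6 MEM@7 WB@8
I2 ld r2 <- r2: IF@3 ID@6 stall=0 (-) EX@7 MEM@8 WB@9
I3 ld r1 <- r4: IF@6 ID@7 stall=0 (-) EX@8 MEM@9 WB@10
I4 ld r4 <- r2: IF@7 ID@8 stall=1 (RAW on I2.r2 (WB@9)) EX@10 MEM@11 WB@12

Answer: 12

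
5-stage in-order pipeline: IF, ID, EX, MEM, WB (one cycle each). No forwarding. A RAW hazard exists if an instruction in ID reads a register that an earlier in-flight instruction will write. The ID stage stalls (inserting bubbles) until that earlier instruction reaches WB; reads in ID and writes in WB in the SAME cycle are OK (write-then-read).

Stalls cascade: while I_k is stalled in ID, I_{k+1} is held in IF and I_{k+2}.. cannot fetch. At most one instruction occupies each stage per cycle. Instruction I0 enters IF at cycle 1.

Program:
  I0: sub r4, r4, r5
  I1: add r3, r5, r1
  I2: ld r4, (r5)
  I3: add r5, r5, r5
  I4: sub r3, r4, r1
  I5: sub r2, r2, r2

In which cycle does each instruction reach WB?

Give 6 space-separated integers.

Answer: 5 6 7 8 10 11

Derivation:
I0 sub r4 <- r4,r5: IF@1 ID@2 stall=0 (-) EX@3 MEM@4 WB@5
I1 add r3 <- r5,r1: IF@2 ID@3 stall=0 (-) EX@4 MEM@5 WB@6
I2 ld r4 <- r5: IF@3 ID@4 stall=0 (-) EX@5 MEM@6 WB@7
I3 add r5 <- r5,r5: IF@4 ID@5 stall=0 (-) EX@6 MEM@7 WB@8
I4 sub r3 <- r4,r1: IF@5 ID@6 stall=1 (RAW on I2.r4 (WB@7)) EX@8 MEM@9 WB@10
I5 sub r2 <- r2,r2: IF@6 ID@8 stall=0 (-) EX@9 MEM@10 WB@11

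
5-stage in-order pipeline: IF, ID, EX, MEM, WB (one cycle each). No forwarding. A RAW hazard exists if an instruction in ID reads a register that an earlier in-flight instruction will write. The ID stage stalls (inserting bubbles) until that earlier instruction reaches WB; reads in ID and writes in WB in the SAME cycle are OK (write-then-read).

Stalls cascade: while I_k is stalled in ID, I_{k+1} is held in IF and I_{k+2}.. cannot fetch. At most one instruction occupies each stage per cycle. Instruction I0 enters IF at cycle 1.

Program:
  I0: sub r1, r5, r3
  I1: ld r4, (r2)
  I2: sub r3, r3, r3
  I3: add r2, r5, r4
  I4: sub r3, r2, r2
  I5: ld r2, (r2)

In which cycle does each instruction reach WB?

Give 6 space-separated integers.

I0 sub r1 <- r5,r3: IF@1 ID@2 stall=0 (-) EX@3 MEM@4 WB@5
I1 ld r4 <- r2: IF@2 ID@3 stall=0 (-) EX@4 MEM@5 WB@6
I2 sub r3 <- r3,r3: IF@3 ID@4 stall=0 (-) EX@5 MEM@6 WB@7
I3 add r2 <- r5,r4: IF@4 ID@5 stall=1 (RAW on I1.r4 (WB@6)) EX@7 MEM@8 WB@9
I4 sub r3 <- r2,r2: IF@5 ID@7 stall=2 (RAW on I3.r2 (WB@9)) EX@10 MEM@11 WB@12
I5 ld r2 <- r2: IF@7 ID@10 stall=0 (-) EX@11 MEM@12 WB@13

Answer: 5 6 7 9 12 13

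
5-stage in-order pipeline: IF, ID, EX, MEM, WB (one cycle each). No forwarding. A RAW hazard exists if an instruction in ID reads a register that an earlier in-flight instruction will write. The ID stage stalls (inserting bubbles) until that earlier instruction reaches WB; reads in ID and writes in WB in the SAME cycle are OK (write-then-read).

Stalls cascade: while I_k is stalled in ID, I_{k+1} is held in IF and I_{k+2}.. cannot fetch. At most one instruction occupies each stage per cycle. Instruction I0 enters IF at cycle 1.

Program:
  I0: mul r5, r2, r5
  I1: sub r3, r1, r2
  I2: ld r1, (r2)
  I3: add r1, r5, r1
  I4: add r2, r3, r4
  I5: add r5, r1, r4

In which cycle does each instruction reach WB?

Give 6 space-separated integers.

I0 mul r5 <- r2,r5: IF@1 ID@2 stall=0 (-) EX@3 MEM@4 WB@5
I1 sub r3 <- r1,r2: IF@2 ID@3 stall=0 (-) EX@4 MEM@5 WB@6
I2 ld r1 <- r2: IF@3 ID@4 stall=0 (-) EX@5 MEM@6 WB@7
I3 add r1 <- r5,r1: IF@4 ID@5 stall=2 (RAW on I2.r1 (WB@7)) EX@8 MEM@9 WB@10
I4 add r2 <- r3,r4: IF@5 ID@8 stall=0 (-) EX@9 MEM@10 WB@11
I5 add r5 <- r1,r4: IF@8 ID@9 stall=1 (RAW on I3.r1 (WB@10)) EX@11 MEM@12 WB@13

Answer: 5 6 7 10 11 13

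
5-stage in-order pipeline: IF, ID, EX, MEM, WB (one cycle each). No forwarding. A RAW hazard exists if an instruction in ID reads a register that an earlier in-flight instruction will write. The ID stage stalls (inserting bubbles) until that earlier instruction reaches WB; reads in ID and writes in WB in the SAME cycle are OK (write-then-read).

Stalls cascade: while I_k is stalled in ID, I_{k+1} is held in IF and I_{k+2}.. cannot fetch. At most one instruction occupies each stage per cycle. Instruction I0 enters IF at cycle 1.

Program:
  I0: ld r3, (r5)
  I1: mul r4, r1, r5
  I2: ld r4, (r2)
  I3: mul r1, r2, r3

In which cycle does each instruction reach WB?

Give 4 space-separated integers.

I0 ld r3 <- r5: IF@1 ID@2 stall=0 (-) EX@3 MEM@4 WB@5
I1 mul r4 <- r1,r5: IF@2 ID@3 stall=0 (-) EX@4 MEM@5 WB@6
I2 ld r4 <- r2: IF@3 ID@4 stall=0 (-) EX@5 MEM@6 WB@7
I3 mul r1 <- r2,r3: IF@4 ID@5 stall=0 (-) EX@6 MEM@7 WB@8

Answer: 5 6 7 8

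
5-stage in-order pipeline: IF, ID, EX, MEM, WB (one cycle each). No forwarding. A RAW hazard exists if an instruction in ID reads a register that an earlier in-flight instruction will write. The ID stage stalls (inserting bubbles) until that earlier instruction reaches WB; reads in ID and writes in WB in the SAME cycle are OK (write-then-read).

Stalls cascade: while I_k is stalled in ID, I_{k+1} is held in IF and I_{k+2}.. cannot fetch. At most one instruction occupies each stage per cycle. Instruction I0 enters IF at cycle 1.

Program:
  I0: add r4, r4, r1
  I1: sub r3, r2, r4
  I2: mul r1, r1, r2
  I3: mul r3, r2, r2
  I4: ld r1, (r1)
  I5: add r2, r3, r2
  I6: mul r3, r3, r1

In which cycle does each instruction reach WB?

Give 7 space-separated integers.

I0 add r4 <- r4,r1: IF@1 ID@2 stall=0 (-) EX@3 MEM@4 WB@5
I1 sub r3 <- r2,r4: IF@2 ID@3 stall=2 (RAW on I0.r4 (WB@5)) EX@6 MEM@7 WB@8
I2 mul r1 <- r1,r2: IF@3 ID@6 stall=0 (-) EX@7 MEM@8 WB@9
I3 mul r3 <- r2,r2: IF@6 ID@7 stall=0 (-) EX@8 MEM@9 WB@10
I4 ld r1 <- r1: IF@7 ID@8 stall=1 (RAW on I2.r1 (WB@9)) EX@10 MEM@11 WB@12
I5 add r2 <- r3,r2: IF@8 ID@10 stall=0 (-) EX@11 MEM@12 WB@13
I6 mul r3 <- r3,r1: IF@10 ID@11 stall=1 (RAW on I4.r1 (WB@12)) EX@13 MEM@14 WB@15

Answer: 5 8 9 10 12 13 15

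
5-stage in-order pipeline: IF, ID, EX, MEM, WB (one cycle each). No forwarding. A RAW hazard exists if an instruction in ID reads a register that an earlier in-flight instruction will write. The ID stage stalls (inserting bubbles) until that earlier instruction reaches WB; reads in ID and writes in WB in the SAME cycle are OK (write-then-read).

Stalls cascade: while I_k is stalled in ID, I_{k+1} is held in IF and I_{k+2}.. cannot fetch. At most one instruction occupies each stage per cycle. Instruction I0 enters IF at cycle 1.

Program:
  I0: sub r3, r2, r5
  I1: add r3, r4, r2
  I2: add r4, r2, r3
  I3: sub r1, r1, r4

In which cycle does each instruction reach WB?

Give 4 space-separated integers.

I0 sub r3 <- r2,r5: IF@1 ID@2 stall=0 (-) EX@3 MEM@4 WB@5
I1 add r3 <- r4,r2: IF@2 ID@3 stall=0 (-) EX@4 MEM@5 WB@6
I2 add r4 <- r2,r3: IF@3 ID@4 stall=2 (RAW on I1.r3 (WB@6)) EX@7 MEM@8 WB@9
I3 sub r1 <- r1,r4: IF@4 ID@7 stall=2 (RAW on I2.r4 (WB@9)) EX@10 MEM@11 WB@12

Answer: 5 6 9 12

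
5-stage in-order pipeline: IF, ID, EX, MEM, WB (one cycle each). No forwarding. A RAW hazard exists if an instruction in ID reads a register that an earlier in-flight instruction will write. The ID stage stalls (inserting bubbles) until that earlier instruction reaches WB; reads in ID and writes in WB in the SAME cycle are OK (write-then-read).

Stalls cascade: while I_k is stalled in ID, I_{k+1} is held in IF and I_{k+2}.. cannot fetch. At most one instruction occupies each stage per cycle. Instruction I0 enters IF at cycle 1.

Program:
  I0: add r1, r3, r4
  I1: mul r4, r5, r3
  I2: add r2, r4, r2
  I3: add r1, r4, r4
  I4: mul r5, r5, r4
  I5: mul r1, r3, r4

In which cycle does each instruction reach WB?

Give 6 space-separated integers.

Answer: 5 6 9 10 11 12

Derivation:
I0 add r1 <- r3,r4: IF@1 ID@2 stall=0 (-) EX@3 MEM@4 WB@5
I1 mul r4 <- r5,r3: IF@2 ID@3 stall=0 (-) EX@4 MEM@5 WB@6
I2 add r2 <- r4,r2: IF@3 ID@4 stall=2 (RAW on I1.r4 (WB@6)) EX@7 MEM@8 WB@9
I3 add r1 <- r4,r4: IF@4 ID@7 stall=0 (-) EX@8 MEM@9 WB@10
I4 mul r5 <- r5,r4: IF@7 ID@8 stall=0 (-) EX@9 MEM@10 WB@11
I5 mul r1 <- r3,r4: IF@8 ID@9 stall=0 (-) EX@10 MEM@11 WB@12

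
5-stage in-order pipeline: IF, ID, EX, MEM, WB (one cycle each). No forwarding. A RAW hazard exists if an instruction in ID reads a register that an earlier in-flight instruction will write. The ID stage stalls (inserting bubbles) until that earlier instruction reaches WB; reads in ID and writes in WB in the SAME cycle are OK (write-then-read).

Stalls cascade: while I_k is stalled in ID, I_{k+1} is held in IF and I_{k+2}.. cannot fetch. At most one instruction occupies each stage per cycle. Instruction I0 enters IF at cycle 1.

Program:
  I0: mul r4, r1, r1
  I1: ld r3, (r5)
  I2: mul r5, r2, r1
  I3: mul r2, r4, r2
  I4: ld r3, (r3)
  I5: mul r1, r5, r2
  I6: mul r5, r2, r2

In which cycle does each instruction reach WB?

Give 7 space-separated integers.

I0 mul r4 <- r1,r1: IF@1 ID@2 stall=0 (-) EX@3 MEM@4 WB@5
I1 ld r3 <- r5: IF@2 ID@3 stall=0 (-) EX@4 MEM@5 WB@6
I2 mul r5 <- r2,r1: IF@3 ID@4 stall=0 (-) EX@5 MEM@6 WB@7
I3 mul r2 <- r4,r2: IF@4 ID@5 stall=0 (-) EX@6 MEM@7 WB@8
I4 ld r3 <- r3: IF@5 ID@6 stall=0 (-) EX@7 MEM@8 WB@9
I5 mul r1 <- r5,r2: IF@6 ID@7 stall=1 (RAW on I3.r2 (WB@8)) EX@9 MEM@10 WB@11
I6 mul r5 <- r2,r2: IF@7 ID@9 stall=0 (-) EX@10 MEM@11 WB@12

Answer: 5 6 7 8 9 11 12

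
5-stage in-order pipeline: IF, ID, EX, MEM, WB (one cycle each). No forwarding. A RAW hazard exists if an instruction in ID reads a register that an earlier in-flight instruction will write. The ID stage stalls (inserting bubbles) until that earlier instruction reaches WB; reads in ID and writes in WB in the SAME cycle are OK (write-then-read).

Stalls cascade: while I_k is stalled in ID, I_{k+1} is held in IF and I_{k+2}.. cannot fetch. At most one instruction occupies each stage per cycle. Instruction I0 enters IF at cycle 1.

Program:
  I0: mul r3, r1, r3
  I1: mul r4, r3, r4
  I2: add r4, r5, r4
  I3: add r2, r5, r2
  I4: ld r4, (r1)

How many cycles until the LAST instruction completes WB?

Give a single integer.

Answer: 13

Derivation:
I0 mul r3 <- r1,r3: IF@1 ID@2 stall=0 (-) EX@3 MEM@4 WB@5
I1 mul r4 <- r3,r4: IF@2 ID@3 stall=2 (RAW on I0.r3 (WB@5)) EX@6 MEM@7 WB@8
I2 add r4 <- r5,r4: IF@3 ID@6 stall=2 (RAW on I1.r4 (WB@8)) EX@9 MEM@10 WB@11
I3 add r2 <- r5,r2: IF@6 ID@9 stall=0 (-) EX@10 MEM@11 WB@12
I4 ld r4 <- r1: IF@9 ID@10 stall=0 (-) EX@11 MEM@12 WB@13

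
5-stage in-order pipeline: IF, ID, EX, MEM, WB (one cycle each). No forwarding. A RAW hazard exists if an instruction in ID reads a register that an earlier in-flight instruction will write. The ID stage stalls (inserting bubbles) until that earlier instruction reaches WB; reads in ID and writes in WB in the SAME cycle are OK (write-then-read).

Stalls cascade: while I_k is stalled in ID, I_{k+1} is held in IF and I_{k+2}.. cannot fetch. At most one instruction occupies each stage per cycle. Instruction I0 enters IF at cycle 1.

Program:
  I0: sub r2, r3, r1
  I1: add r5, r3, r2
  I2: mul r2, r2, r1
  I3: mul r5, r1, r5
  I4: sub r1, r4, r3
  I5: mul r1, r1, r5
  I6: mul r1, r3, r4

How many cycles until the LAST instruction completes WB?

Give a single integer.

I0 sub r2 <- r3,r1: IF@1 ID@2 stall=0 (-) EX@3 MEM@4 WB@5
I1 add r5 <- r3,r2: IF@2 ID@3 stall=2 (RAW on I0.r2 (WB@5)) EX@6 MEM@7 WB@8
I2 mul r2 <- r2,r1: IF@3 ID@6 stall=0 (-) EX@7 MEM@8 WB@9
I3 mul r5 <- r1,r5: IF@6 ID@7 stall=1 (RAW on I1.r5 (WB@8)) EX@9 MEM@10 WB@11
I4 sub r1 <- r4,r3: IF@7 ID@9 stall=0 (-) EX@10 MEM@11 WB@12
I5 mul r1 <- r1,r5: IF@9 ID@10 stall=2 (RAW on I4.r1 (WB@12)) EX@13 MEM@14 WB@15
I6 mul r1 <- r3,r4: IF@10 ID@13 stall=0 (-) EX@14 MEM@15 WB@16

Answer: 16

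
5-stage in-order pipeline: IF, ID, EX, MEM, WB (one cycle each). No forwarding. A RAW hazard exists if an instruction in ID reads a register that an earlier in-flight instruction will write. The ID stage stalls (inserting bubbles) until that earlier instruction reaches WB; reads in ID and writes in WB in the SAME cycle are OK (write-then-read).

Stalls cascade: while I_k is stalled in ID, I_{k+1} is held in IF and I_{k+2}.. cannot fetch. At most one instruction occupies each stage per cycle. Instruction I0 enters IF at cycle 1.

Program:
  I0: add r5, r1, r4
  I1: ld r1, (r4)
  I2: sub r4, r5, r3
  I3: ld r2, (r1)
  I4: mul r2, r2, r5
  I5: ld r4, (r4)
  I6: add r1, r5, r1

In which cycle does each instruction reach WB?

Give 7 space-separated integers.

I0 add r5 <- r1,r4: IF@1 ID@2 stall=0 (-) EX@3 MEM@4 WB@5
I1 ld r1 <- r4: IF@2 ID@3 stall=0 (-) EX@4 MEM@5 WB@6
I2 sub r4 <- r5,r3: IF@3 ID@4 stall=1 (RAW on I0.r5 (WB@5)) EX@6 MEM@7 WB@8
I3 ld r2 <- r1: IF@4 ID@6 stall=0 (-) EX@7 MEM@8 WB@9
I4 mul r2 <- r2,r5: IF@6 ID@7 stall=2 (RAW on I3.r2 (WB@9)) EX@10 MEM@11 WB@12
I5 ld r4 <- r4: IF@7 ID@10 stall=0 (-) EX@11 MEM@12 WB@13
I6 add r1 <- r5,r1: IF@10 ID@11 stall=0 (-) EX@12 MEM@13 WB@14

Answer: 5 6 8 9 12 13 14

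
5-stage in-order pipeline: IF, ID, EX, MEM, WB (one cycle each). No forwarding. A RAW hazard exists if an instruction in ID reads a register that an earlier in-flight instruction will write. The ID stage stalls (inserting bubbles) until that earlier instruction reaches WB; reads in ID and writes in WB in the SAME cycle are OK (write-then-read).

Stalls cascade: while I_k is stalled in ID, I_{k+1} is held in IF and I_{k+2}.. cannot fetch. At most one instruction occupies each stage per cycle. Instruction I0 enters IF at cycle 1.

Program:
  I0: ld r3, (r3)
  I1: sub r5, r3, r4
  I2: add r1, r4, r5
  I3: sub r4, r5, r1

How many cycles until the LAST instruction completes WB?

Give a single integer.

I0 ld r3 <- r3: IF@1 ID@2 stall=0 (-) EX@3 MEM@4 WB@5
I1 sub r5 <- r3,r4: IF@2 ID@3 stall=2 (RAW on I0.r3 (WB@5)) EX@6 MEM@7 WB@8
I2 add r1 <- r4,r5: IF@3 ID@6 stall=2 (RAW on I1.r5 (WB@8)) EX@9 MEM@10 WB@11
I3 sub r4 <- r5,r1: IF@6 ID@9 stall=2 (RAW on I2.r1 (WB@11)) EX@12 MEM@13 WB@14

Answer: 14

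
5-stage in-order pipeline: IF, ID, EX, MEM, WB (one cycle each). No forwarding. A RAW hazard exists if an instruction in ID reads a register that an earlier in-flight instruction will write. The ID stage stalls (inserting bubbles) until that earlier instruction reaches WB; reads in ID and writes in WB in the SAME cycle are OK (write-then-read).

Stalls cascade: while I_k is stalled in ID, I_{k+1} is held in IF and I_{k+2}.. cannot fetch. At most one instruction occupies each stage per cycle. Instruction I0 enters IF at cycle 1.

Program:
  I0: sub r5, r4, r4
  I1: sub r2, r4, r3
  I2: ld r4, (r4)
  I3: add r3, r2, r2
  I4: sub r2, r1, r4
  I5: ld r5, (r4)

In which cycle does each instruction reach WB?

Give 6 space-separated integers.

Answer: 5 6 7 9 10 11

Derivation:
I0 sub r5 <- r4,r4: IF@1 ID@2 stall=0 (-) EX@3 MEM@4 WB@5
I1 sub r2 <- r4,r3: IF@2 ID@3 stall=0 (-) EX@4 MEM@5 WB@6
I2 ld r4 <- r4: IF@3 ID@4 stall=0 (-) EX@5 MEM@6 WB@7
I3 add r3 <- r2,r2: IF@4 ID@5 stall=1 (RAW on I1.r2 (WB@6)) EX@7 MEM@8 WB@9
I4 sub r2 <- r1,r4: IF@5 ID@7 stall=0 (-) EX@8 MEM@9 WB@10
I5 ld r5 <- r4: IF@7 ID@8 stall=0 (-) EX@9 MEM@10 WB@11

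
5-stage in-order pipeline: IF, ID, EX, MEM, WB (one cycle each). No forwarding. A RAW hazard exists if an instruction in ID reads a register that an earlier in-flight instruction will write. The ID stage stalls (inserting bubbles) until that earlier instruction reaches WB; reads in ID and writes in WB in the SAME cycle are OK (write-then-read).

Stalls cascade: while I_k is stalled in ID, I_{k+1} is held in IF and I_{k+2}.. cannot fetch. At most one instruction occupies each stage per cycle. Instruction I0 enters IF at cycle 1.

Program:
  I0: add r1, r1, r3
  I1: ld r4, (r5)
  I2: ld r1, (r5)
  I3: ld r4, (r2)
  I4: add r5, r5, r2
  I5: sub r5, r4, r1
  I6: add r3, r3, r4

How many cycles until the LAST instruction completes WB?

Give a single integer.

Answer: 12

Derivation:
I0 add r1 <- r1,r3: IF@1 ID@2 stall=0 (-) EX@3 MEM@4 WB@5
I1 ld r4 <- r5: IF@2 ID@3 stall=0 (-) EX@4 MEM@5 WB@6
I2 ld r1 <- r5: IF@3 ID@4 stall=0 (-) EX@5 MEM@6 WB@7
I3 ld r4 <- r2: IF@4 ID@5 stall=0 (-) EX@6 MEM@7 WB@8
I4 add r5 <- r5,r2: IF@5 ID@6 stall=0 (-) EX@7 MEM@8 WB@9
I5 sub r5 <- r4,r1: IF@6 ID@7 stall=1 (RAW on I3.r4 (WB@8)) EX@9 MEM@10 WB@11
I6 add r3 <- r3,r4: IF@7 ID@9 stall=0 (-) EX@10 MEM@11 WB@12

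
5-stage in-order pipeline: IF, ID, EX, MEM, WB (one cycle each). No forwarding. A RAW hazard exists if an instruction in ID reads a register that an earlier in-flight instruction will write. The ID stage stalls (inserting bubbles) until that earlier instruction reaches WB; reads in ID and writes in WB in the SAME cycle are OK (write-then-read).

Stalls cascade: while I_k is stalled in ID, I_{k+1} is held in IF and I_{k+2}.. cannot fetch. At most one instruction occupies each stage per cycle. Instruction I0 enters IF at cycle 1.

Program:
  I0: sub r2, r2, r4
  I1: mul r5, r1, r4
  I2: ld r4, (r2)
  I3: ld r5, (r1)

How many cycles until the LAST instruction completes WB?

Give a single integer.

I0 sub r2 <- r2,r4: IF@1 ID@2 stall=0 (-) EX@3 MEM@4 WB@5
I1 mul r5 <- r1,r4: IF@2 ID@3 stall=0 (-) EX@4 MEM@5 WB@6
I2 ld r4 <- r2: IF@3 ID@4 stall=1 (RAW on I0.r2 (WB@5)) EX@6 MEM@7 WB@8
I3 ld r5 <- r1: IF@4 ID@6 stall=0 (-) EX@7 MEM@8 WB@9

Answer: 9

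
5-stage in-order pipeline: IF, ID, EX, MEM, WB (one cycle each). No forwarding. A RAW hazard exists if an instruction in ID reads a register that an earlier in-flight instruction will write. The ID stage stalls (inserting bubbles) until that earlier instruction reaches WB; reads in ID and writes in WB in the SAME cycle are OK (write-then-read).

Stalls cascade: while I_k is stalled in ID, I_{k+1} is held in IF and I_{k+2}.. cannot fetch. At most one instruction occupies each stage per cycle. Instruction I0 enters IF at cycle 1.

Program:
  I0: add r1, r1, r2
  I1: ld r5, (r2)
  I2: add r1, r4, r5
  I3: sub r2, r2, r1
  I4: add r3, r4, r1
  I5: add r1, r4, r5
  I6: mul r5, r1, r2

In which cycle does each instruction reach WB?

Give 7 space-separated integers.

I0 add r1 <- r1,r2: IF@1 ID@2 stall=0 (-) EX@3 MEM@4 WB@5
I1 ld r5 <- r2: IF@2 ID@3 stall=0 (-) EX@4 MEM@5 WB@6
I2 add r1 <- r4,r5: IF@3 ID@4 stall=2 (RAW on I1.r5 (WB@6)) EX@7 MEM@8 WB@9
I3 sub r2 <- r2,r1: IF@4 ID@7 stall=2 (RAW on I2.r1 (WB@9)) EX@10 MEM@11 WB@12
I4 add r3 <- r4,r1: IF@7 ID@10 stall=0 (-) EX@11 MEM@12 WB@13
I5 add r1 <- r4,r5: IF@10 ID@11 stall=0 (-) EX@12 MEM@13 WB@14
I6 mul r5 <- r1,r2: IF@11 ID@12 stall=2 (RAW on I5.r1 (WB@14)) EX@15 MEM@16 WB@17

Answer: 5 6 9 12 13 14 17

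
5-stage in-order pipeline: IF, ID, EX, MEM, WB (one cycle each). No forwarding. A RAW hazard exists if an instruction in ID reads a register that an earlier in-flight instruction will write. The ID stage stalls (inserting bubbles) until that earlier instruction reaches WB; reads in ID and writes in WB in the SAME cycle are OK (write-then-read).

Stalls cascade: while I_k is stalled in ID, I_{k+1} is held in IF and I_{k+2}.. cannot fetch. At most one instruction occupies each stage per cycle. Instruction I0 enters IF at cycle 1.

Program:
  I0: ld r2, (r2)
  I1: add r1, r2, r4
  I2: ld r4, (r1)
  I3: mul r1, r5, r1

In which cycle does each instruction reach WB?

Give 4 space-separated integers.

I0 ld r2 <- r2: IF@1 ID@2 stall=0 (-) EX@3 MEM@4 WB@5
I1 add r1 <- r2,r4: IF@2 ID@3 stall=2 (RAW on I0.r2 (WB@5)) EX@6 MEM@7 WB@8
I2 ld r4 <- r1: IF@3 ID@6 stall=2 (RAW on I1.r1 (WB@8)) EX@9 MEM@10 WB@11
I3 mul r1 <- r5,r1: IF@6 ID@9 stall=0 (-) EX@10 MEM@11 WB@12

Answer: 5 8 11 12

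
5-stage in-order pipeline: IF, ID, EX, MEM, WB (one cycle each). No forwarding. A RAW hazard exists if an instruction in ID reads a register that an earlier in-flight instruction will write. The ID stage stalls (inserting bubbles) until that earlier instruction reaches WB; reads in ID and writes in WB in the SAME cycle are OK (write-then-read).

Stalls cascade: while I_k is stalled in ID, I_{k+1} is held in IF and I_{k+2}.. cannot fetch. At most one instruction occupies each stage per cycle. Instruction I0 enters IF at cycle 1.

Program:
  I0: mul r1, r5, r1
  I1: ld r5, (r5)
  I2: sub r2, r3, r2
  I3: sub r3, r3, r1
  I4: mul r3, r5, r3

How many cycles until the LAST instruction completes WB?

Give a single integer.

Answer: 11

Derivation:
I0 mul r1 <- r5,r1: IF@1 ID@2 stall=0 (-) EX@3 MEM@4 WB@5
I1 ld r5 <- r5: IF@2 ID@3 stall=0 (-) EX@4 MEM@5 WB@6
I2 sub r2 <- r3,r2: IF@3 ID@4 stall=0 (-) EX@5 MEM@6 WB@7
I3 sub r3 <- r3,r1: IF@4 ID@5 stall=0 (-) EX@6 MEM@7 WB@8
I4 mul r3 <- r5,r3: IF@5 ID@6 stall=2 (RAW on I3.r3 (WB@8)) EX@9 MEM@10 WB@11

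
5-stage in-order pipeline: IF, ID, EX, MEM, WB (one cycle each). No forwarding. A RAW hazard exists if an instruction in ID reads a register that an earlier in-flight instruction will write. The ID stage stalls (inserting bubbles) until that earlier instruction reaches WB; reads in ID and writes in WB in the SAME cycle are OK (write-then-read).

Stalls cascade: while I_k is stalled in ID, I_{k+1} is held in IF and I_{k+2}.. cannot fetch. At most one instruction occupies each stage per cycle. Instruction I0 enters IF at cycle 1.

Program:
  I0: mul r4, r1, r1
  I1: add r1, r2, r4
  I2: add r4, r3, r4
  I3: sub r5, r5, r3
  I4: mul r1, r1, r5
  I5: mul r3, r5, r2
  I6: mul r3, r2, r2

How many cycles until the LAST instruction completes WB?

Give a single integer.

Answer: 15

Derivation:
I0 mul r4 <- r1,r1: IF@1 ID@2 stall=0 (-) EX@3 MEM@4 WB@5
I1 add r1 <- r2,r4: IF@2 ID@3 stall=2 (RAW on I0.r4 (WB@5)) EX@6 MEM@7 WB@8
I2 add r4 <- r3,r4: IF@3 ID@6 stall=0 (-) EX@7 MEM@8 WB@9
I3 sub r5 <- r5,r3: IF@6 ID@7 stall=0 (-) EX@8 MEM@9 WB@10
I4 mul r1 <- r1,r5: IF@7 ID@8 stall=2 (RAW on I3.r5 (WB@10)) EX@11 MEM@12 WB@13
I5 mul r3 <- r5,r2: IF@8 ID@11 stall=0 (-) EX@12 MEM@13 WB@14
I6 mul r3 <- r2,r2: IF@11 ID@12 stall=0 (-) EX@13 MEM@14 WB@15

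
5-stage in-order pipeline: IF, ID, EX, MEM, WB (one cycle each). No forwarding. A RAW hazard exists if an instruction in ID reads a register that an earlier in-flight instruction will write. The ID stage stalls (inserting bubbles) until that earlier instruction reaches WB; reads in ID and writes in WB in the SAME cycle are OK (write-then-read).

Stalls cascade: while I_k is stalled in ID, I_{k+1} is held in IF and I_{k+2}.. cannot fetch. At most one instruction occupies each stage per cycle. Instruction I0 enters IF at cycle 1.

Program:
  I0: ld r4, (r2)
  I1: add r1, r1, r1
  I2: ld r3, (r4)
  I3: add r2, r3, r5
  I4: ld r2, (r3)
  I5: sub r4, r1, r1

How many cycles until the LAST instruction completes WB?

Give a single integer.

I0 ld r4 <- r2: IF@1 ID@2 stall=0 (-) EX@3 MEM@4 WB@5
I1 add r1 <- r1,r1: IF@2 ID@3 stall=0 (-) EX@4 MEM@5 WB@6
I2 ld r3 <- r4: IF@3 ID@4 stall=1 (RAW on I0.r4 (WB@5)) EX@6 MEM@7 WB@8
I3 add r2 <- r3,r5: IF@4 ID@6 stall=2 (RAW on I2.r3 (WB@8)) EX@9 MEM@10 WB@11
I4 ld r2 <- r3: IF@6 ID@9 stall=0 (-) EX@10 MEM@11 WB@12
I5 sub r4 <- r1,r1: IF@9 ID@10 stall=0 (-) EX@11 MEM@12 WB@13

Answer: 13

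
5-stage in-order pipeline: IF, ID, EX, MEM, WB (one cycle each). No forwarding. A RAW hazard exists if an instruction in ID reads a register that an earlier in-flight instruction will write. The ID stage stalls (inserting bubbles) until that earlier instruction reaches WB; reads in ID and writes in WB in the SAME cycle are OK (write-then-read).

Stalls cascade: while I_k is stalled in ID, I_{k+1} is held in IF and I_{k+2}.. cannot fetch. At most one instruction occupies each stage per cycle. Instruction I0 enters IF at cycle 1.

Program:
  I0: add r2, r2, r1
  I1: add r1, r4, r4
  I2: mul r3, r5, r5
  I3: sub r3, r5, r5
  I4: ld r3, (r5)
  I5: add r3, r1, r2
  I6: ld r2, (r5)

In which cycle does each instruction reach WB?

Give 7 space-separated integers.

I0 add r2 <- r2,r1: IF@1 ID@2 stall=0 (-) EX@3 MEM@4 WB@5
I1 add r1 <- r4,r4: IF@2 ID@3 stall=0 (-) EX@4 MEM@5 WB@6
I2 mul r3 <- r5,r5: IF@3 ID@4 stall=0 (-) EX@5 MEM@6 WB@7
I3 sub r3 <- r5,r5: IF@4 ID@5 stall=0 (-) EX@6 MEM@7 WB@8
I4 ld r3 <- r5: IF@5 ID@6 stall=0 (-) EX@7 MEM@8 WB@9
I5 add r3 <- r1,r2: IF@6 ID@7 stall=0 (-) EX@8 MEM@9 WB@10
I6 ld r2 <- r5: IF@7 ID@8 stall=0 (-) EX@9 MEM@10 WB@11

Answer: 5 6 7 8 9 10 11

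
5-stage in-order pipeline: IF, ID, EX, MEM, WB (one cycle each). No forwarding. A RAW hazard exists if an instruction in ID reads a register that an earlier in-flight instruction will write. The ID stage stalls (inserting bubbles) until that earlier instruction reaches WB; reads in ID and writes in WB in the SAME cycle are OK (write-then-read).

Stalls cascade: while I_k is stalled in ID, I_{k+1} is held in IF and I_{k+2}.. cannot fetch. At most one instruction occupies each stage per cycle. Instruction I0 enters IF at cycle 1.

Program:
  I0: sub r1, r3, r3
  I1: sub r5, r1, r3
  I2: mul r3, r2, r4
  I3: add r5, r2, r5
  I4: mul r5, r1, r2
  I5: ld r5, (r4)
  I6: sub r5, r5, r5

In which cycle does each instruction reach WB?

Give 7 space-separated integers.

Answer: 5 8 9 11 12 13 16

Derivation:
I0 sub r1 <- r3,r3: IF@1 ID@2 stall=0 (-) EX@3 MEM@4 WB@5
I1 sub r5 <- r1,r3: IF@2 ID@3 stall=2 (RAW on I0.r1 (WB@5)) EX@6 MEM@7 WB@8
I2 mul r3 <- r2,r4: IF@3 ID@6 stall=0 (-) EX@7 MEM@8 WB@9
I3 add r5 <- r2,r5: IF@6 ID@7 stall=1 (RAW on I1.r5 (WB@8)) EX@9 MEM@10 WB@11
I4 mul r5 <- r1,r2: IF@7 ID@9 stall=0 (-) EX@10 MEM@11 WB@12
I5 ld r5 <- r4: IF@9 ID@10 stall=0 (-) EX@11 MEM@12 WB@13
I6 sub r5 <- r5,r5: IF@10 ID@11 stall=2 (RAW on I5.r5 (WB@13)) EX@14 MEM@15 WB@16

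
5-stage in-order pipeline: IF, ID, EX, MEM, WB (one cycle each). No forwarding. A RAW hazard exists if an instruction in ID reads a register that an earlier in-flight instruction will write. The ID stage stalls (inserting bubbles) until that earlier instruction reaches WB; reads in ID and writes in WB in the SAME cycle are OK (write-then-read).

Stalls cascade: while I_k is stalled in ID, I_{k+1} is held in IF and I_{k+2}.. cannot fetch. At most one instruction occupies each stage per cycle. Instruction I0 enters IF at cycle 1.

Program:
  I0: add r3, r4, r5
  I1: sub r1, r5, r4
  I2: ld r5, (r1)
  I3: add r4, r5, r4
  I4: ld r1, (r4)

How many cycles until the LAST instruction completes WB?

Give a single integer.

Answer: 15

Derivation:
I0 add r3 <- r4,r5: IF@1 ID@2 stall=0 (-) EX@3 MEM@4 WB@5
I1 sub r1 <- r5,r4: IF@2 ID@3 stall=0 (-) EX@4 MEM@5 WB@6
I2 ld r5 <- r1: IF@3 ID@4 stall=2 (RAW on I1.r1 (WB@6)) EX@7 MEM@8 WB@9
I3 add r4 <- r5,r4: IF@4 ID@7 stall=2 (RAW on I2.r5 (WB@9)) EX@10 MEM@11 WB@12
I4 ld r1 <- r4: IF@7 ID@10 stall=2 (RAW on I3.r4 (WB@12)) EX@13 MEM@14 WB@15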